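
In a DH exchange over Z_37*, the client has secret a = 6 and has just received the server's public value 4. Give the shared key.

26

Shared key K = 4^6 mod 37.
4^1 ≡ 4 (mod 37)
4^2 = (4^1)^2 ≡ 4^2 = 16 ≡ 16 (mod 37)
4^4 = (4^2)^2 ≡ 16^2 = 256 ≡ 34 (mod 37)
4^6 = 4^4 · 4^2 ≡ 34 · 16 ≡ 26 (mod 37).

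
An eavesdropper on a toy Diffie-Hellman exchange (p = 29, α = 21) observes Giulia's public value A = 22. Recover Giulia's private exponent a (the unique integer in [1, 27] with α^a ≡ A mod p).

18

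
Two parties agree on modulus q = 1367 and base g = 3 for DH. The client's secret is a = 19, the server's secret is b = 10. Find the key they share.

1356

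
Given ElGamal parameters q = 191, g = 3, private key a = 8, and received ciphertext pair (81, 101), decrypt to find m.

Shared mask s = c₁^a mod q = 81^8 mod 191.
81^1 ≡ 81 (mod 191)
81^2 = (81^1)^2 ≡ 81^2 = 6561 ≡ 67 (mod 191)
81^4 = (81^2)^2 ≡ 67^2 = 4489 ≡ 96 (mod 191)
81^8 = (81^4)^2 ≡ 96^2 = 9216 ≡ 48 (mod 191)
So s = 48; s⁻¹ ≡ 4 (mod 191).
m = c₂ · s⁻¹ mod 191 = 101 · 4 mod 191 = 22.

22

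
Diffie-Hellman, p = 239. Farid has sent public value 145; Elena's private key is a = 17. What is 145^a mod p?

Shared key K = 145^17 mod 239.
145^1 ≡ 145 (mod 239)
145^2 = (145^1)^2 ≡ 145^2 = 21025 ≡ 232 (mod 239)
145^4 = (145^2)^2 ≡ 232^2 = 53824 ≡ 49 (mod 239)
145^8 = (145^4)^2 ≡ 49^2 = 2401 ≡ 11 (mod 239)
145^16 = (145^8)^2 ≡ 11^2 = 121 ≡ 121 (mod 239)
145^17 = 145^16 · 145^1 ≡ 121 · 145 ≡ 98 (mod 239).

98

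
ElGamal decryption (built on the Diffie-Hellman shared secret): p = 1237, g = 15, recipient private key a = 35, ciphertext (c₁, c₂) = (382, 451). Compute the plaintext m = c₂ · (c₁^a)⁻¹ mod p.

125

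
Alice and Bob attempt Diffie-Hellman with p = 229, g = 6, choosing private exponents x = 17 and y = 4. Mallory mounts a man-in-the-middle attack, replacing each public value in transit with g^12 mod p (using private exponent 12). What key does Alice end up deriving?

Alice receives Mallory's public value M = 6^12 mod 229 instead of the honest one.
6^1 ≡ 6 (mod 229)
6^2 = (6^1)^2 ≡ 6^2 = 36 ≡ 36 (mod 229)
6^4 = (6^2)^2 ≡ 36^2 = 1296 ≡ 151 (mod 229)
6^8 = (6^4)^2 ≡ 151^2 = 22801 ≡ 130 (mod 229)
6^12 = 6^8 · 6^4 ≡ 130 · 151 ≡ 165 (mod 229).
So M = 165. Alice computes K = M^17 mod 229.
165^1 ≡ 165 (mod 229)
165^2 = (165^1)^2 ≡ 165^2 = 27225 ≡ 203 (mod 229)
165^4 = (165^2)^2 ≡ 203^2 = 41209 ≡ 218 (mod 229)
165^8 = (165^4)^2 ≡ 218^2 = 47524 ≡ 121 (mod 229)
165^16 = (165^8)^2 ≡ 121^2 = 14641 ≡ 214 (mod 229)
165^17 = 165^16 · 165^1 ≡ 214 · 165 ≡ 44 (mod 229).

44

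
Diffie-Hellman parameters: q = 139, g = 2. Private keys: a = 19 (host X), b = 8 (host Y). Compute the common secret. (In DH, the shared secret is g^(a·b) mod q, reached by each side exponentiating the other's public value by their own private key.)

121

Host X sends A = g^a mod q = 2^19 mod 139.
2^1 ≡ 2 (mod 139)
2^2 = (2^1)^2 ≡ 2^2 = 4 ≡ 4 (mod 139)
2^4 = (2^2)^2 ≡ 4^2 = 16 ≡ 16 (mod 139)
2^8 = (2^4)^2 ≡ 16^2 = 256 ≡ 117 (mod 139)
2^16 = (2^8)^2 ≡ 117^2 = 13689 ≡ 67 (mod 139)
2^19 = 2^16 · 2^2 · 2^1 ≡ 67 · 4 · 2 ≡ 119 (mod 139).
So A = 119. Host Y then computes K = A^b mod q = 119^8 mod 139.
119^1 ≡ 119 (mod 139)
119^2 = (119^1)^2 ≡ 119^2 = 14161 ≡ 122 (mod 139)
119^4 = (119^2)^2 ≡ 122^2 = 14884 ≡ 11 (mod 139)
119^8 = (119^4)^2 ≡ 11^2 = 121 ≡ 121 (mod 139)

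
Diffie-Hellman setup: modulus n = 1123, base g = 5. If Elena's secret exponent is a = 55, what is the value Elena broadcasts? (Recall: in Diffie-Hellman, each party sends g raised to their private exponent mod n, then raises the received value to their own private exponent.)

392

Public value = 5^{55} \pmod{1123}.
5^1 ≡ 5 (mod 1123)
5^2 = (5^1)^2 ≡ 5^2 = 25 ≡ 25 (mod 1123)
5^4 = (5^2)^2 ≡ 25^2 = 625 ≡ 625 (mod 1123)
5^8 = (5^4)^2 ≡ 625^2 = 390625 ≡ 944 (mod 1123)
5^16 = (5^8)^2 ≡ 944^2 = 891136 ≡ 597 (mod 1123)
5^32 = (5^16)^2 ≡ 597^2 = 356409 ≡ 418 (mod 1123)
5^55 = 5^32 · 5^16 · 5^4 · 5^2 · 5^1 ≡ 418 · 597 · 625 · 25 · 5 ≡ 392 (mod 1123).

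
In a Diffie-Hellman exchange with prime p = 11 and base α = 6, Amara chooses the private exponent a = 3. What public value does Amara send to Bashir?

7

Public value = 6^3 (mod 11).
6^1 ≡ 6 (mod 11)
6^2 = (6^1)^2 ≡ 6^2 = 36 ≡ 3 (mod 11)
6^3 = 6^2 · 6^1 ≡ 3 · 6 ≡ 7 (mod 11).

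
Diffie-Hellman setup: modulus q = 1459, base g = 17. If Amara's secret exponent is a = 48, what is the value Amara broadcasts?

Public value = 17^48 mod 1459.
17^1 ≡ 17 (mod 1459)
17^2 = (17^1)^2 ≡ 17^2 = 289 ≡ 289 (mod 1459)
17^4 = (17^2)^2 ≡ 289^2 = 83521 ≡ 358 (mod 1459)
17^8 = (17^4)^2 ≡ 358^2 = 128164 ≡ 1231 (mod 1459)
17^16 = (17^8)^2 ≡ 1231^2 = 1515361 ≡ 919 (mod 1459)
17^32 = (17^16)^2 ≡ 919^2 = 844561 ≡ 1259 (mod 1459)
17^48 = 17^32 · 17^16 ≡ 1259 · 919 ≡ 34 (mod 1459).

34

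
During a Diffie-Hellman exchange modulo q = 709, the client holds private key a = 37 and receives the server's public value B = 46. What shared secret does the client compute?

473

Shared key K = 46^37 mod 709.
46^1 ≡ 46 (mod 709)
46^2 = (46^1)^2 ≡ 46^2 = 2116 ≡ 698 (mod 709)
46^4 = (46^2)^2 ≡ 698^2 = 487204 ≡ 121 (mod 709)
46^8 = (46^4)^2 ≡ 121^2 = 14641 ≡ 461 (mod 709)
46^16 = (46^8)^2 ≡ 461^2 = 212521 ≡ 530 (mod 709)
46^32 = (46^16)^2 ≡ 530^2 = 280900 ≡ 136 (mod 709)
46^37 = 46^32 · 46^4 · 46^1 ≡ 136 · 121 · 46 ≡ 473 (mod 709).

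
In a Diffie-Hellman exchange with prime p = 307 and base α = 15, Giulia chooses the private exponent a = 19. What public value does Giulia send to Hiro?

Public value = 15^{19} \pmod{307}.
15^1 ≡ 15 (mod 307)
15^2 = (15^1)^2 ≡ 15^2 = 225 ≡ 225 (mod 307)
15^4 = (15^2)^2 ≡ 225^2 = 50625 ≡ 277 (mod 307)
15^8 = (15^4)^2 ≡ 277^2 = 76729 ≡ 286 (mod 307)
15^16 = (15^8)^2 ≡ 286^2 = 81796 ≡ 134 (mod 307)
15^19 = 15^16 · 15^2 · 15^1 ≡ 134 · 225 · 15 ≡ 39 (mod 307).

39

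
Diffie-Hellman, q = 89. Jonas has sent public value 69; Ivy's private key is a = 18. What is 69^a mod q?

85

Shared key K = 69^18 mod 89.
69^1 ≡ 69 (mod 89)
69^2 = (69^1)^2 ≡ 69^2 = 4761 ≡ 44 (mod 89)
69^4 = (69^2)^2 ≡ 44^2 = 1936 ≡ 67 (mod 89)
69^8 = (69^4)^2 ≡ 67^2 = 4489 ≡ 39 (mod 89)
69^16 = (69^8)^2 ≡ 39^2 = 1521 ≡ 8 (mod 89)
69^18 = 69^16 · 69^2 ≡ 8 · 44 ≡ 85 (mod 89).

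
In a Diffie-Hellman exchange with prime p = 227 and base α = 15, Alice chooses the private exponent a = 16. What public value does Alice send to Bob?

29

Public value = 15^16 (mod 227).
15^1 ≡ 15 (mod 227)
15^2 = (15^1)^2 ≡ 15^2 = 225 ≡ 225 (mod 227)
15^4 = (15^2)^2 ≡ 225^2 = 50625 ≡ 4 (mod 227)
15^8 = (15^4)^2 ≡ 4^2 = 16 ≡ 16 (mod 227)
15^16 = (15^8)^2 ≡ 16^2 = 256 ≡ 29 (mod 227)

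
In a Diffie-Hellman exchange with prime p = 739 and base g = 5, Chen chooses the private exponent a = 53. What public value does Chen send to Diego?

303

Public value = 5^{53} \pmod{739}.
5^1 ≡ 5 (mod 739)
5^2 = (5^1)^2 ≡ 5^2 = 25 ≡ 25 (mod 739)
5^4 = (5^2)^2 ≡ 25^2 = 625 ≡ 625 (mod 739)
5^8 = (5^4)^2 ≡ 625^2 = 390625 ≡ 433 (mod 739)
5^16 = (5^8)^2 ≡ 433^2 = 187489 ≡ 522 (mod 739)
5^32 = (5^16)^2 ≡ 522^2 = 272484 ≡ 532 (mod 739)
5^53 = 5^32 · 5^16 · 5^4 · 5^1 ≡ 532 · 522 · 625 · 5 ≡ 303 (mod 739).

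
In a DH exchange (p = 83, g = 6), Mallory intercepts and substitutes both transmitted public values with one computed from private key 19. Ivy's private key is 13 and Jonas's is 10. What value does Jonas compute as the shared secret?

Jonas receives Mallory's public value M = 6^19 mod 83 instead of the honest one.
6^1 ≡ 6 (mod 83)
6^2 = (6^1)^2 ≡ 6^2 = 36 ≡ 36 (mod 83)
6^4 = (6^2)^2 ≡ 36^2 = 1296 ≡ 51 (mod 83)
6^8 = (6^4)^2 ≡ 51^2 = 2601 ≡ 28 (mod 83)
6^16 = (6^8)^2 ≡ 28^2 = 784 ≡ 37 (mod 83)
6^19 = 6^16 · 6^2 · 6^1 ≡ 37 · 36 · 6 ≡ 24 (mod 83).
So M = 24. Jonas computes K = M^10 mod 83.
24^1 ≡ 24 (mod 83)
24^2 = (24^1)^2 ≡ 24^2 = 576 ≡ 78 (mod 83)
24^4 = (24^2)^2 ≡ 78^2 = 6084 ≡ 25 (mod 83)
24^8 = (24^4)^2 ≡ 25^2 = 625 ≡ 44 (mod 83)
24^10 = 24^8 · 24^2 ≡ 44 · 78 ≡ 29 (mod 83).

29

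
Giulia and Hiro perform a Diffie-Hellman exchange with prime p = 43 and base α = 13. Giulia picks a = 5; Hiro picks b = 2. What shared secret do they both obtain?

Giulia sends A = α^a mod p = 13^5 mod 43.
13^1 ≡ 13 (mod 43)
13^2 = (13^1)^2 ≡ 13^2 = 169 ≡ 40 (mod 43)
13^4 = (13^2)^2 ≡ 40^2 = 1600 ≡ 9 (mod 43)
13^5 = 13^4 · 13^1 ≡ 9 · 13 ≡ 31 (mod 43).
So A = 31. Hiro then computes K = A^b mod p = 31^2 mod 43.
31^1 ≡ 31 (mod 43)
31^2 = (31^1)^2 ≡ 31^2 = 961 ≡ 15 (mod 43)

15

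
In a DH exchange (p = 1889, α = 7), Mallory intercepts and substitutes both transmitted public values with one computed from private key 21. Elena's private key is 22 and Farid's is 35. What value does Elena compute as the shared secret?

1747

Elena receives Mallory's public value M = 7^21 mod 1889 instead of the honest one.
7^1 ≡ 7 (mod 1889)
7^2 = (7^1)^2 ≡ 7^2 = 49 ≡ 49 (mod 1889)
7^4 = (7^2)^2 ≡ 49^2 = 2401 ≡ 512 (mod 1889)
7^8 = (7^4)^2 ≡ 512^2 = 262144 ≡ 1462 (mod 1889)
7^16 = (7^8)^2 ≡ 1462^2 = 2137444 ≡ 985 (mod 1889)
7^21 = 7^16 · 7^4 · 7^1 ≡ 985 · 512 · 7 ≡ 1588 (mod 1889).
So M = 1588. Elena computes K = M^22 mod 1889.
1588^1 ≡ 1588 (mod 1889)
1588^2 = (1588^1)^2 ≡ 1588^2 = 2521744 ≡ 1818 (mod 1889)
1588^4 = (1588^2)^2 ≡ 1818^2 = 3305124 ≡ 1263 (mod 1889)
1588^8 = (1588^4)^2 ≡ 1263^2 = 1595169 ≡ 853 (mod 1889)
1588^16 = (1588^8)^2 ≡ 853^2 = 727609 ≡ 344 (mod 1889)
1588^22 = 1588^16 · 1588^4 · 1588^2 ≡ 344 · 1263 · 1818 ≡ 1747 (mod 1889).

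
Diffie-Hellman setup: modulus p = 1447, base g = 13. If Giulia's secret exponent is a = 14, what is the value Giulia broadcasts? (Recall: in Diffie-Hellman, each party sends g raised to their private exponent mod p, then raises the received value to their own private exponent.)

Public value = 13^14 (mod 1447).
13^1 ≡ 13 (mod 1447)
13^2 = (13^1)^2 ≡ 13^2 = 169 ≡ 169 (mod 1447)
13^4 = (13^2)^2 ≡ 169^2 = 28561 ≡ 1068 (mod 1447)
13^8 = (13^4)^2 ≡ 1068^2 = 1140624 ≡ 388 (mod 1447)
13^14 = 13^8 · 13^4 · 13^2 ≡ 388 · 1068 · 169 ≡ 437 (mod 1447).

437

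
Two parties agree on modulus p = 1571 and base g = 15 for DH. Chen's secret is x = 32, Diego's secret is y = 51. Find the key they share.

Chen sends A = g^x mod p = 15^32 mod 1571.
15^1 ≡ 15 (mod 1571)
15^2 = (15^1)^2 ≡ 15^2 = 225 ≡ 225 (mod 1571)
15^4 = (15^2)^2 ≡ 225^2 = 50625 ≡ 353 (mod 1571)
15^8 = (15^4)^2 ≡ 353^2 = 124609 ≡ 500 (mod 1571)
15^16 = (15^8)^2 ≡ 500^2 = 250000 ≡ 211 (mod 1571)
15^32 = (15^16)^2 ≡ 211^2 = 44521 ≡ 533 (mod 1571)
So A = 533. Diego then computes K = A^y mod p = 533^51 mod 1571.
533^1 ≡ 533 (mod 1571)
533^2 = (533^1)^2 ≡ 533^2 = 284089 ≡ 1309 (mod 1571)
533^4 = (533^2)^2 ≡ 1309^2 = 1713481 ≡ 1091 (mod 1571)
533^8 = (533^4)^2 ≡ 1091^2 = 1190281 ≡ 1034 (mod 1571)
533^16 = (533^8)^2 ≡ 1034^2 = 1069156 ≡ 876 (mod 1571)
533^32 = (533^16)^2 ≡ 876^2 = 767376 ≡ 728 (mod 1571)
533^51 = 533^32 · 533^16 · 533^2 · 533^1 ≡ 728 · 876 · 1309 · 533 ≡ 327 (mod 1571).

327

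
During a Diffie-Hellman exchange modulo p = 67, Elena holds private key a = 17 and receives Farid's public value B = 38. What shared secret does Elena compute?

30

Shared key K = 38^17 mod 67.
38^1 ≡ 38 (mod 67)
38^2 = (38^1)^2 ≡ 38^2 = 1444 ≡ 37 (mod 67)
38^4 = (38^2)^2 ≡ 37^2 = 1369 ≡ 29 (mod 67)
38^8 = (38^4)^2 ≡ 29^2 = 841 ≡ 37 (mod 67)
38^16 = (38^8)^2 ≡ 37^2 = 1369 ≡ 29 (mod 67)
38^17 = 38^16 · 38^1 ≡ 29 · 38 ≡ 30 (mod 67).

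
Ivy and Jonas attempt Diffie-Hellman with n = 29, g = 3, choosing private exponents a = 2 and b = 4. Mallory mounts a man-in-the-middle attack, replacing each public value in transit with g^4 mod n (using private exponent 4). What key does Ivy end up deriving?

7

Ivy receives Mallory's public value M = 3^4 mod 29 instead of the honest one.
3^1 ≡ 3 (mod 29)
3^2 = (3^1)^2 ≡ 3^2 = 9 ≡ 9 (mod 29)
3^4 = (3^2)^2 ≡ 9^2 = 81 ≡ 23 (mod 29)
So M = 23. Ivy computes K = M^2 mod 29.
23^1 ≡ 23 (mod 29)
23^2 = (23^1)^2 ≡ 23^2 = 529 ≡ 7 (mod 29)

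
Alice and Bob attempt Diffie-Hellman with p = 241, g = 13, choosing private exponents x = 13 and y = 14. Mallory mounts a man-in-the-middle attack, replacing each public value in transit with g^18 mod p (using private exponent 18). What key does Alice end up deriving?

162

Alice receives Mallory's public value M = 13^18 mod 241 instead of the honest one.
13^1 ≡ 13 (mod 241)
13^2 = (13^1)^2 ≡ 13^2 = 169 ≡ 169 (mod 241)
13^4 = (13^2)^2 ≡ 169^2 = 28561 ≡ 123 (mod 241)
13^8 = (13^4)^2 ≡ 123^2 = 15129 ≡ 187 (mod 241)
13^16 = (13^8)^2 ≡ 187^2 = 34969 ≡ 24 (mod 241)
13^18 = 13^16 · 13^2 ≡ 24 · 169 ≡ 200 (mod 241).
So M = 200. Alice computes K = M^13 mod 241.
200^1 ≡ 200 (mod 241)
200^2 = (200^1)^2 ≡ 200^2 = 40000 ≡ 235 (mod 241)
200^4 = (200^2)^2 ≡ 235^2 = 55225 ≡ 36 (mod 241)
200^8 = (200^4)^2 ≡ 36^2 = 1296 ≡ 91 (mod 241)
200^13 = 200^8 · 200^4 · 200^1 ≡ 91 · 36 · 200 ≡ 162 (mod 241).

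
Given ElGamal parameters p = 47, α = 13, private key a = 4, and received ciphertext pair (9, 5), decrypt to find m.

Shared mask s = c₁^a mod p = 9^4 mod 47.
9^1 ≡ 9 (mod 47)
9^2 = (9^1)^2 ≡ 9^2 = 81 ≡ 34 (mod 47)
9^4 = (9^2)^2 ≡ 34^2 = 1156 ≡ 28 (mod 47)
So s = 28; s⁻¹ ≡ 42 (mod 47).
m = c₂ · s⁻¹ mod 47 = 5 · 42 mod 47 = 22.

22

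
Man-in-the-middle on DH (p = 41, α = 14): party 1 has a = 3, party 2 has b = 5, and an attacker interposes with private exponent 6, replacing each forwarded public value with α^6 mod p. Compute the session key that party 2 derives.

9

Party 2 receives an attacker's public value M = 14^6 mod 41 instead of the honest one.
14^1 ≡ 14 (mod 41)
14^2 = (14^1)^2 ≡ 14^2 = 196 ≡ 32 (mod 41)
14^4 = (14^2)^2 ≡ 32^2 = 1024 ≡ 40 (mod 41)
14^6 = 14^4 · 14^2 ≡ 40 · 32 ≡ 9 (mod 41).
So M = 9. Party 2 computes K = M^5 mod 41.
9^1 ≡ 9 (mod 41)
9^2 = (9^1)^2 ≡ 9^2 = 81 ≡ 40 (mod 41)
9^4 = (9^2)^2 ≡ 40^2 = 1600 ≡ 1 (mod 41)
9^5 = 9^4 · 9^1 ≡ 1 · 9 ≡ 9 (mod 41).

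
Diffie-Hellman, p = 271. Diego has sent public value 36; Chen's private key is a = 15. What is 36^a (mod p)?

258

Shared key K = 36^15 mod 271.
36^1 ≡ 36 (mod 271)
36^2 = (36^1)^2 ≡ 36^2 = 1296 ≡ 212 (mod 271)
36^4 = (36^2)^2 ≡ 212^2 = 44944 ≡ 229 (mod 271)
36^8 = (36^4)^2 ≡ 229^2 = 52441 ≡ 138 (mod 271)
36^15 = 36^8 · 36^4 · 36^2 · 36^1 ≡ 138 · 229 · 212 · 36 ≡ 258 (mod 271).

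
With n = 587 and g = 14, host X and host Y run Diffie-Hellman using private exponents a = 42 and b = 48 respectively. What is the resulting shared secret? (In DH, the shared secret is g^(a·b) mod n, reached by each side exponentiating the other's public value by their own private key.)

198

Host Y sends B = g^b mod n = 14^48 mod 587.
14^1 ≡ 14 (mod 587)
14^2 = (14^1)^2 ≡ 14^2 = 196 ≡ 196 (mod 587)
14^4 = (14^2)^2 ≡ 196^2 = 38416 ≡ 261 (mod 587)
14^8 = (14^4)^2 ≡ 261^2 = 68121 ≡ 29 (mod 587)
14^16 = (14^8)^2 ≡ 29^2 = 841 ≡ 254 (mod 587)
14^32 = (14^16)^2 ≡ 254^2 = 64516 ≡ 533 (mod 587)
14^48 = 14^32 · 14^16 ≡ 533 · 254 ≡ 372 (mod 587).
So B = 372. Host X then computes K = B^a mod n = 372^42 mod 587.
372^1 ≡ 372 (mod 587)
372^2 = (372^1)^2 ≡ 372^2 = 138384 ≡ 439 (mod 587)
372^4 = (372^2)^2 ≡ 439^2 = 192721 ≡ 185 (mod 587)
372^8 = (372^4)^2 ≡ 185^2 = 34225 ≡ 179 (mod 587)
372^16 = (372^8)^2 ≡ 179^2 = 32041 ≡ 343 (mod 587)
372^32 = (372^16)^2 ≡ 343^2 = 117649 ≡ 249 (mod 587)
372^42 = 372^32 · 372^8 · 372^2 ≡ 249 · 179 · 439 ≡ 198 (mod 587).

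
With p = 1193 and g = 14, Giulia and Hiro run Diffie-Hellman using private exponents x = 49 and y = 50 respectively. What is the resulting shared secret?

Giulia sends A = g^x mod p = 14^49 mod 1193.
14^1 ≡ 14 (mod 1193)
14^2 = (14^1)^2 ≡ 14^2 = 196 ≡ 196 (mod 1193)
14^4 = (14^2)^2 ≡ 196^2 = 38416 ≡ 240 (mod 1193)
14^8 = (14^4)^2 ≡ 240^2 = 57600 ≡ 336 (mod 1193)
14^16 = (14^8)^2 ≡ 336^2 = 112896 ≡ 754 (mod 1193)
14^32 = (14^16)^2 ≡ 754^2 = 568516 ≡ 648 (mod 1193)
14^49 = 14^32 · 14^16 · 14^1 ≡ 648 · 754 · 14 ≡ 819 (mod 1193).
So A = 819. Hiro then computes K = A^y mod p = 819^50 mod 1193.
819^1 ≡ 819 (mod 1193)
819^2 = (819^1)^2 ≡ 819^2 = 670761 ≡ 295 (mod 1193)
819^4 = (819^2)^2 ≡ 295^2 = 87025 ≡ 1129 (mod 1193)
819^8 = (819^4)^2 ≡ 1129^2 = 1274641 ≡ 517 (mod 1193)
819^16 = (819^8)^2 ≡ 517^2 = 267289 ≡ 57 (mod 1193)
819^32 = (819^16)^2 ≡ 57^2 = 3249 ≡ 863 (mod 1193)
819^50 = 819^32 · 819^16 · 819^2 ≡ 863 · 57 · 295 ≡ 886 (mod 1193).

886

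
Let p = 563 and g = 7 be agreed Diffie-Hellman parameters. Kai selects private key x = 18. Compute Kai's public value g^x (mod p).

Public value = 7^18 (mod 563).
7^1 ≡ 7 (mod 563)
7^2 = (7^1)^2 ≡ 7^2 = 49 ≡ 49 (mod 563)
7^4 = (7^2)^2 ≡ 49^2 = 2401 ≡ 149 (mod 563)
7^8 = (7^4)^2 ≡ 149^2 = 22201 ≡ 244 (mod 563)
7^16 = (7^8)^2 ≡ 244^2 = 59536 ≡ 421 (mod 563)
7^18 = 7^16 · 7^2 ≡ 421 · 49 ≡ 361 (mod 563).

361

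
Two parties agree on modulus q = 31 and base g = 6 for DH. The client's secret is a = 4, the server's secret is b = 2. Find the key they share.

5

The server sends B = g^b mod q = 6^2 mod 31.
6^1 ≡ 6 (mod 31)
6^2 = (6^1)^2 ≡ 6^2 = 36 ≡ 5 (mod 31)
So B = 5. The client then computes K = B^a mod q = 5^4 mod 31.
5^1 ≡ 5 (mod 31)
5^2 = (5^1)^2 ≡ 5^2 = 25 ≡ 25 (mod 31)
5^4 = (5^2)^2 ≡ 25^2 = 625 ≡ 5 (mod 31)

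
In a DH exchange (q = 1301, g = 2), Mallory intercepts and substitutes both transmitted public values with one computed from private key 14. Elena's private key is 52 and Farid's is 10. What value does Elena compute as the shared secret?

Elena receives Mallory's public value M = 2^14 mod 1301 instead of the honest one.
2^1 ≡ 2 (mod 1301)
2^2 = (2^1)^2 ≡ 2^2 = 4 ≡ 4 (mod 1301)
2^4 = (2^2)^2 ≡ 4^2 = 16 ≡ 16 (mod 1301)
2^8 = (2^4)^2 ≡ 16^2 = 256 ≡ 256 (mod 1301)
2^14 = 2^8 · 2^4 · 2^2 ≡ 256 · 16 · 4 ≡ 772 (mod 1301).
So M = 772. Elena computes K = M^52 mod 1301.
772^1 ≡ 772 (mod 1301)
772^2 = (772^1)^2 ≡ 772^2 = 595984 ≡ 126 (mod 1301)
772^4 = (772^2)^2 ≡ 126^2 = 15876 ≡ 264 (mod 1301)
772^8 = (772^4)^2 ≡ 264^2 = 69696 ≡ 743 (mod 1301)
772^16 = (772^8)^2 ≡ 743^2 = 552049 ≡ 425 (mod 1301)
772^32 = (772^16)^2 ≡ 425^2 = 180625 ≡ 1087 (mod 1301)
772^52 = 772^32 · 772^16 · 772^4 ≡ 1087 · 425 · 264 ≡ 456 (mod 1301).

456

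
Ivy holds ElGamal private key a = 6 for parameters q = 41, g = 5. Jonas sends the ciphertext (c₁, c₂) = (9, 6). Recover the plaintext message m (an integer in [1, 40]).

35

Shared mask s = c₁^a mod q = 9^6 mod 41.
9^1 ≡ 9 (mod 41)
9^2 = (9^1)^2 ≡ 9^2 = 81 ≡ 40 (mod 41)
9^4 = (9^2)^2 ≡ 40^2 = 1600 ≡ 1 (mod 41)
9^6 = 9^4 · 9^2 ≡ 1 · 40 ≡ 40 (mod 41).
So s = 40; s⁻¹ ≡ 40 (mod 41).
m = c₂ · s⁻¹ mod 41 = 6 · 40 mod 41 = 35.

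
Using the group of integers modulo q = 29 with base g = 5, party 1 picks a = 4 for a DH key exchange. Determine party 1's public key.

16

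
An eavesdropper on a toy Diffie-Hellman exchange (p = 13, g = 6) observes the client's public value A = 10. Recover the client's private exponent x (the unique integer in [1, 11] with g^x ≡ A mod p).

2

Try successive powers of 6 modulo 13:
6^1 ≡ 6
6^2 ≡ 10
Found: x = 2.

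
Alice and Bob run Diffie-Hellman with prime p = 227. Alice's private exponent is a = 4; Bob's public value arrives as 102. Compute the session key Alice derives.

Shared key K = 102^4 mod 227.
102^1 ≡ 102 (mod 227)
102^2 = (102^1)^2 ≡ 102^2 = 10404 ≡ 189 (mod 227)
102^4 = (102^2)^2 ≡ 189^2 = 35721 ≡ 82 (mod 227)

82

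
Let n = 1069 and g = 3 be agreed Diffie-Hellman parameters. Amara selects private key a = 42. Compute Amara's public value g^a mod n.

274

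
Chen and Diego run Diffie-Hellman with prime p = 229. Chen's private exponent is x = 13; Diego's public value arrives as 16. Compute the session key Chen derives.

Shared key K = 16^13 mod 229.
16^1 ≡ 16 (mod 229)
16^2 = (16^1)^2 ≡ 16^2 = 256 ≡ 27 (mod 229)
16^4 = (16^2)^2 ≡ 27^2 = 729 ≡ 42 (mod 229)
16^8 = (16^4)^2 ≡ 42^2 = 1764 ≡ 161 (mod 229)
16^13 = 16^8 · 16^4 · 16^1 ≡ 161 · 42 · 16 ≡ 104 (mod 229).

104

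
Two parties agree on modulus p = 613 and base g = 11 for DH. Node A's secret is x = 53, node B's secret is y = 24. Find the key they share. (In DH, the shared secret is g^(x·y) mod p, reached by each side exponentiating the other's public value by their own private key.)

22

Node A sends A = g^x mod p = 11^53 mod 613.
11^1 ≡ 11 (mod 613)
11^2 = (11^1)^2 ≡ 11^2 = 121 ≡ 121 (mod 613)
11^4 = (11^2)^2 ≡ 121^2 = 14641 ≡ 542 (mod 613)
11^8 = (11^4)^2 ≡ 542^2 = 293764 ≡ 137 (mod 613)
11^16 = (11^8)^2 ≡ 137^2 = 18769 ≡ 379 (mod 613)
11^32 = (11^16)^2 ≡ 379^2 = 143641 ≡ 199 (mod 613)
11^53 = 11^32 · 11^16 · 11^4 · 11^1 ≡ 199 · 379 · 542 · 11 ≡ 595 (mod 613).
So A = 595. Node B then computes K = A^y mod p = 595^24 mod 613.
595^1 ≡ 595 (mod 613)
595^2 = (595^1)^2 ≡ 595^2 = 354025 ≡ 324 (mod 613)
595^4 = (595^2)^2 ≡ 324^2 = 104976 ≡ 153 (mod 613)
595^8 = (595^4)^2 ≡ 153^2 = 23409 ≡ 115 (mod 613)
595^16 = (595^8)^2 ≡ 115^2 = 13225 ≡ 352 (mod 613)
595^24 = 595^16 · 595^8 ≡ 352 · 115 ≡ 22 (mod 613).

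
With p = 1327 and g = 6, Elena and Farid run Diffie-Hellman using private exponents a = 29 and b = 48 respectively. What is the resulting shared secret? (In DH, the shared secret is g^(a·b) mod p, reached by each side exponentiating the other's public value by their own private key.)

1313

Elena sends A = g^a mod p = 6^29 mod 1327.
6^1 ≡ 6 (mod 1327)
6^2 = (6^1)^2 ≡ 6^2 = 36 ≡ 36 (mod 1327)
6^4 = (6^2)^2 ≡ 36^2 = 1296 ≡ 1296 (mod 1327)
6^8 = (6^4)^2 ≡ 1296^2 = 1679616 ≡ 961 (mod 1327)
6^16 = (6^8)^2 ≡ 961^2 = 923521 ≡ 1256 (mod 1327)
6^29 = 6^16 · 6^8 · 6^4 · 6^1 ≡ 1256 · 961 · 1296 · 6 ≡ 865 (mod 1327).
So A = 865. Farid then computes K = A^b mod p = 865^48 mod 1327.
865^1 ≡ 865 (mod 1327)
865^2 = (865^1)^2 ≡ 865^2 = 748225 ≡ 1124 (mod 1327)
865^4 = (865^2)^2 ≡ 1124^2 = 1263376 ≡ 72 (mod 1327)
865^8 = (865^4)^2 ≡ 72^2 = 5184 ≡ 1203 (mod 1327)
865^16 = (865^8)^2 ≡ 1203^2 = 1447209 ≡ 779 (mod 1327)
865^32 = (865^16)^2 ≡ 779^2 = 606841 ≡ 402 (mod 1327)
865^48 = 865^32 · 865^16 ≡ 402 · 779 ≡ 1313 (mod 1327).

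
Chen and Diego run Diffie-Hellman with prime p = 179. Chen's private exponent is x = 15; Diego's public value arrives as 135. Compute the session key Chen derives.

Shared key K = 135^15 mod 179.
135^1 ≡ 135 (mod 179)
135^2 = (135^1)^2 ≡ 135^2 = 18225 ≡ 146 (mod 179)
135^4 = (135^2)^2 ≡ 146^2 = 21316 ≡ 15 (mod 179)
135^8 = (135^4)^2 ≡ 15^2 = 225 ≡ 46 (mod 179)
135^15 = 135^8 · 135^4 · 135^2 · 135^1 ≡ 46 · 15 · 146 · 135 ≡ 17 (mod 179).

17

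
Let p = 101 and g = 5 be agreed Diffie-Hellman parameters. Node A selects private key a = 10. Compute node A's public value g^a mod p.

Public value = 5^10 mod 101.
5^1 ≡ 5 (mod 101)
5^2 = (5^1)^2 ≡ 5^2 = 25 ≡ 25 (mod 101)
5^4 = (5^2)^2 ≡ 25^2 = 625 ≡ 19 (mod 101)
5^8 = (5^4)^2 ≡ 19^2 = 361 ≡ 58 (mod 101)
5^10 = 5^8 · 5^2 ≡ 58 · 25 ≡ 36 (mod 101).

36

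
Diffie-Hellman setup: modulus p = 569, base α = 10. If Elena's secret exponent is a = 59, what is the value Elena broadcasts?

Public value = 10^59 mod 569.
10^1 ≡ 10 (mod 569)
10^2 = (10^1)^2 ≡ 10^2 = 100 ≡ 100 (mod 569)
10^4 = (10^2)^2 ≡ 100^2 = 10000 ≡ 327 (mod 569)
10^8 = (10^4)^2 ≡ 327^2 = 106929 ≡ 526 (mod 569)
10^16 = (10^8)^2 ≡ 526^2 = 276676 ≡ 142 (mod 569)
10^32 = (10^16)^2 ≡ 142^2 = 20164 ≡ 249 (mod 569)
10^59 = 10^32 · 10^16 · 10^8 · 10^2 · 10^1 ≡ 249 · 142 · 526 · 100 · 10 ≡ 174 (mod 569).

174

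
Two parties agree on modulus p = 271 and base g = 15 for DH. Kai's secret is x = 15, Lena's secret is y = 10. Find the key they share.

106

Kai sends A = g^x mod p = 15^15 mod 271.
15^1 ≡ 15 (mod 271)
15^2 = (15^1)^2 ≡ 15^2 = 225 ≡ 225 (mod 271)
15^4 = (15^2)^2 ≡ 225^2 = 50625 ≡ 219 (mod 271)
15^8 = (15^4)^2 ≡ 219^2 = 47961 ≡ 265 (mod 271)
15^15 = 15^8 · 15^4 · 15^2 · 15^1 ≡ 265 · 219 · 225 · 15 ≡ 165 (mod 271).
So A = 165. Lena then computes K = A^y mod p = 165^10 mod 271.
165^1 ≡ 165 (mod 271)
165^2 = (165^1)^2 ≡ 165^2 = 27225 ≡ 125 (mod 271)
165^4 = (165^2)^2 ≡ 125^2 = 15625 ≡ 178 (mod 271)
165^8 = (165^4)^2 ≡ 178^2 = 31684 ≡ 248 (mod 271)
165^10 = 165^8 · 165^2 ≡ 248 · 125 ≡ 106 (mod 271).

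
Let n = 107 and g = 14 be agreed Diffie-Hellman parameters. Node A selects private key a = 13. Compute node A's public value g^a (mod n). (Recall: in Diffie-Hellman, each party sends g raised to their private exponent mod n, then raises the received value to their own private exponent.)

57

Public value = 14^13 (mod 107).
14^1 ≡ 14 (mod 107)
14^2 = (14^1)^2 ≡ 14^2 = 196 ≡ 89 (mod 107)
14^4 = (14^2)^2 ≡ 89^2 = 7921 ≡ 3 (mod 107)
14^8 = (14^4)^2 ≡ 3^2 = 9 ≡ 9 (mod 107)
14^13 = 14^8 · 14^4 · 14^1 ≡ 9 · 3 · 14 ≡ 57 (mod 107).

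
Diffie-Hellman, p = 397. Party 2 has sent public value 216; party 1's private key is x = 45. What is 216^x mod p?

198

Shared key K = 216^45 mod 397.
216^1 ≡ 216 (mod 397)
216^2 = (216^1)^2 ≡ 216^2 = 46656 ≡ 207 (mod 397)
216^4 = (216^2)^2 ≡ 207^2 = 42849 ≡ 370 (mod 397)
216^8 = (216^4)^2 ≡ 370^2 = 136900 ≡ 332 (mod 397)
216^16 = (216^8)^2 ≡ 332^2 = 110224 ≡ 255 (mod 397)
216^32 = (216^16)^2 ≡ 255^2 = 65025 ≡ 314 (mod 397)
216^45 = 216^32 · 216^8 · 216^4 · 216^1 ≡ 314 · 332 · 370 · 216 ≡ 198 (mod 397).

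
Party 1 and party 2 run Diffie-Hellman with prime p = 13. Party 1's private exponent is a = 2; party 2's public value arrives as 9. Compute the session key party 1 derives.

Shared key K = 9^2 mod 13.
9^1 ≡ 9 (mod 13)
9^2 = (9^1)^2 ≡ 9^2 = 81 ≡ 3 (mod 13)

3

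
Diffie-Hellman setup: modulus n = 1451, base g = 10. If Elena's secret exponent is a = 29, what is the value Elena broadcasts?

430

Public value = 10^29 mod 1451.
10^1 ≡ 10 (mod 1451)
10^2 = (10^1)^2 ≡ 10^2 = 100 ≡ 100 (mod 1451)
10^4 = (10^2)^2 ≡ 100^2 = 10000 ≡ 1294 (mod 1451)
10^8 = (10^4)^2 ≡ 1294^2 = 1674436 ≡ 1433 (mod 1451)
10^16 = (10^8)^2 ≡ 1433^2 = 2053489 ≡ 324 (mod 1451)
10^29 = 10^16 · 10^8 · 10^4 · 10^1 ≡ 324 · 1433 · 1294 · 10 ≡ 430 (mod 1451).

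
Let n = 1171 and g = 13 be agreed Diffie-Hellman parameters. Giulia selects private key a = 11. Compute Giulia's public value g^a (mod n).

126

Public value = 13^11 (mod 1171).
13^1 ≡ 13 (mod 1171)
13^2 = (13^1)^2 ≡ 13^2 = 169 ≡ 169 (mod 1171)
13^4 = (13^2)^2 ≡ 169^2 = 28561 ≡ 457 (mod 1171)
13^8 = (13^4)^2 ≡ 457^2 = 208849 ≡ 411 (mod 1171)
13^11 = 13^8 · 13^2 · 13^1 ≡ 411 · 169 · 13 ≡ 126 (mod 1171).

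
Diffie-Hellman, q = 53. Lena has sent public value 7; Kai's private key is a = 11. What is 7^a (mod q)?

Shared key K = 7^11 mod 53.
7^1 ≡ 7 (mod 53)
7^2 = (7^1)^2 ≡ 7^2 = 49 ≡ 49 (mod 53)
7^4 = (7^2)^2 ≡ 49^2 = 2401 ≡ 16 (mod 53)
7^8 = (7^4)^2 ≡ 16^2 = 256 ≡ 44 (mod 53)
7^11 = 7^8 · 7^2 · 7^1 ≡ 44 · 49 · 7 ≡ 40 (mod 53).

40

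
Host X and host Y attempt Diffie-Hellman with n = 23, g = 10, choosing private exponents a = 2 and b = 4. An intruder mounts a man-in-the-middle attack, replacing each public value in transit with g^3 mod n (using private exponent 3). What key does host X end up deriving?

6

Host X receives an intruder's public value M = 10^3 mod 23 instead of the honest one.
10^1 ≡ 10 (mod 23)
10^2 = (10^1)^2 ≡ 10^2 = 100 ≡ 8 (mod 23)
10^3 = 10^2 · 10^1 ≡ 8 · 10 ≡ 11 (mod 23).
So M = 11. Host X computes K = M^2 mod 23.
11^1 ≡ 11 (mod 23)
11^2 = (11^1)^2 ≡ 11^2 = 121 ≡ 6 (mod 23)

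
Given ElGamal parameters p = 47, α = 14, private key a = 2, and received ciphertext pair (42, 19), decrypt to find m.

44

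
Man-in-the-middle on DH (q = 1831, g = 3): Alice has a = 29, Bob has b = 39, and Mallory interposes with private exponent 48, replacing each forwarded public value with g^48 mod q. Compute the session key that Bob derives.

Bob receives Mallory's public value M = 3^48 mod 1831 instead of the honest one.
3^1 ≡ 3 (mod 1831)
3^2 = (3^1)^2 ≡ 3^2 = 9 ≡ 9 (mod 1831)
3^4 = (3^2)^2 ≡ 9^2 = 81 ≡ 81 (mod 1831)
3^8 = (3^4)^2 ≡ 81^2 = 6561 ≡ 1068 (mod 1831)
3^16 = (3^8)^2 ≡ 1068^2 = 1140624 ≡ 1742 (mod 1831)
3^32 = (3^16)^2 ≡ 1742^2 = 3034564 ≡ 597 (mod 1831)
3^48 = 3^32 · 3^16 ≡ 597 · 1742 ≡ 1797 (mod 1831).
So M = 1797. Bob computes K = M^39 mod 1831.
1797^1 ≡ 1797 (mod 1831)
1797^2 = (1797^1)^2 ≡ 1797^2 = 3229209 ≡ 1156 (mod 1831)
1797^4 = (1797^2)^2 ≡ 1156^2 = 1336336 ≡ 1537 (mod 1831)
1797^8 = (1797^4)^2 ≡ 1537^2 = 2362369 ≡ 379 (mod 1831)
1797^16 = (1797^8)^2 ≡ 379^2 = 143641 ≡ 823 (mod 1831)
1797^32 = (1797^16)^2 ≡ 823^2 = 677329 ≡ 1690 (mod 1831)
1797^39 = 1797^32 · 1797^4 · 1797^2 · 1797^1 ≡ 1690 · 1537 · 1156 · 1797 ≡ 10 (mod 1831).

10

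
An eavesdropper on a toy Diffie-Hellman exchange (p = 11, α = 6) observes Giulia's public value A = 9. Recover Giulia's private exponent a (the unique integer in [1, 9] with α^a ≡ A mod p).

Try successive powers of 6 modulo 11:
6^1 ≡ 6
6^2 ≡ 3
6^3 ≡ 7
6^4 ≡ 9
Found: a = 4.

4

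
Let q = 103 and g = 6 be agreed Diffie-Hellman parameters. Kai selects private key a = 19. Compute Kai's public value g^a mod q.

44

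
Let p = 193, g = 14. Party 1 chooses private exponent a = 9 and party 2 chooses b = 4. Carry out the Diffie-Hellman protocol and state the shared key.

Party 1 sends A = g^a mod p = 14^9 mod 193.
14^1 ≡ 14 (mod 193)
14^2 = (14^1)^2 ≡ 14^2 = 196 ≡ 3 (mod 193)
14^4 = (14^2)^2 ≡ 3^2 = 9 ≡ 9 (mod 193)
14^8 = (14^4)^2 ≡ 9^2 = 81 ≡ 81 (mod 193)
14^9 = 14^8 · 14^1 ≡ 81 · 14 ≡ 169 (mod 193).
So A = 169. Party 2 then computes K = A^b mod p = 169^4 mod 193.
169^1 ≡ 169 (mod 193)
169^2 = (169^1)^2 ≡ 169^2 = 28561 ≡ 190 (mod 193)
169^4 = (169^2)^2 ≡ 190^2 = 36100 ≡ 9 (mod 193)

9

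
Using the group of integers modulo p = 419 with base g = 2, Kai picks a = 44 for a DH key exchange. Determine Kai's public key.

7

Public value = 2^44 (mod 419).
2^1 ≡ 2 (mod 419)
2^2 = (2^1)^2 ≡ 2^2 = 4 ≡ 4 (mod 419)
2^4 = (2^2)^2 ≡ 4^2 = 16 ≡ 16 (mod 419)
2^8 = (2^4)^2 ≡ 16^2 = 256 ≡ 256 (mod 419)
2^16 = (2^8)^2 ≡ 256^2 = 65536 ≡ 172 (mod 419)
2^32 = (2^16)^2 ≡ 172^2 = 29584 ≡ 254 (mod 419)
2^44 = 2^32 · 2^8 · 2^4 ≡ 254 · 256 · 16 ≡ 7 (mod 419).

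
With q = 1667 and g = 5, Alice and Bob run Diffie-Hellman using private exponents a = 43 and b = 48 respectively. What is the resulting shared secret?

Alice sends A = g^a mod q = 5^43 mod 1667.
5^1 ≡ 5 (mod 1667)
5^2 = (5^1)^2 ≡ 5^2 = 25 ≡ 25 (mod 1667)
5^4 = (5^2)^2 ≡ 25^2 = 625 ≡ 625 (mod 1667)
5^8 = (5^4)^2 ≡ 625^2 = 390625 ≡ 547 (mod 1667)
5^16 = (5^8)^2 ≡ 547^2 = 299209 ≡ 816 (mod 1667)
5^32 = (5^16)^2 ≡ 816^2 = 665856 ≡ 723 (mod 1667)
5^43 = 5^32 · 5^8 · 5^2 · 5^1 ≡ 723 · 547 · 25 · 5 ≡ 240 (mod 1667).
So A = 240. Bob then computes K = A^b mod q = 240^48 mod 1667.
240^1 ≡ 240 (mod 1667)
240^2 = (240^1)^2 ≡ 240^2 = 57600 ≡ 922 (mod 1667)
240^4 = (240^2)^2 ≡ 922^2 = 850084 ≡ 1581 (mod 1667)
240^8 = (240^4)^2 ≡ 1581^2 = 2499561 ≡ 728 (mod 1667)
240^16 = (240^8)^2 ≡ 728^2 = 529984 ≡ 1545 (mod 1667)
240^32 = (240^16)^2 ≡ 1545^2 = 2387025 ≡ 1548 (mod 1667)
240^48 = 240^32 · 240^16 ≡ 1548 · 1545 ≡ 1182 (mod 1667).

1182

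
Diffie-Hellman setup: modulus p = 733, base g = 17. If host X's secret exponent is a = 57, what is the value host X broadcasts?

Public value = 17^57 mod 733.
17^1 ≡ 17 (mod 733)
17^2 = (17^1)^2 ≡ 17^2 = 289 ≡ 289 (mod 733)
17^4 = (17^2)^2 ≡ 289^2 = 83521 ≡ 692 (mod 733)
17^8 = (17^4)^2 ≡ 692^2 = 478864 ≡ 215 (mod 733)
17^16 = (17^8)^2 ≡ 215^2 = 46225 ≡ 46 (mod 733)
17^32 = (17^16)^2 ≡ 46^2 = 2116 ≡ 650 (mod 733)
17^57 = 17^32 · 17^16 · 17^8 · 17^1 ≡ 650 · 46 · 215 · 17 ≡ 64 (mod 733).

64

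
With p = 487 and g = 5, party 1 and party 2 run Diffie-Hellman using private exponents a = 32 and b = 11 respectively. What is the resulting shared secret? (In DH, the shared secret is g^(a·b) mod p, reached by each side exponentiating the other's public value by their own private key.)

Party 2 sends B = g^b mod p = 5^11 mod 487.
5^1 ≡ 5 (mod 487)
5^2 = (5^1)^2 ≡ 5^2 = 25 ≡ 25 (mod 487)
5^4 = (5^2)^2 ≡ 25^2 = 625 ≡ 138 (mod 487)
5^8 = (5^4)^2 ≡ 138^2 = 19044 ≡ 51 (mod 487)
5^11 = 5^8 · 5^2 · 5^1 ≡ 51 · 25 · 5 ≡ 44 (mod 487).
So B = 44. Party 1 then computes K = B^a mod p = 44^32 mod 487.
44^1 ≡ 44 (mod 487)
44^2 = (44^1)^2 ≡ 44^2 = 1936 ≡ 475 (mod 487)
44^4 = (44^2)^2 ≡ 475^2 = 225625 ≡ 144 (mod 487)
44^8 = (44^4)^2 ≡ 144^2 = 20736 ≡ 282 (mod 487)
44^16 = (44^8)^2 ≡ 282^2 = 79524 ≡ 143 (mod 487)
44^32 = (44^16)^2 ≡ 143^2 = 20449 ≡ 482 (mod 487)

482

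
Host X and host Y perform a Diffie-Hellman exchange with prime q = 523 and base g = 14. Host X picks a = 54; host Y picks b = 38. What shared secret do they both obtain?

Host Y sends B = g^b mod q = 14^38 mod 523.
14^1 ≡ 14 (mod 523)
14^2 = (14^1)^2 ≡ 14^2 = 196 ≡ 196 (mod 523)
14^4 = (14^2)^2 ≡ 196^2 = 38416 ≡ 237 (mod 523)
14^8 = (14^4)^2 ≡ 237^2 = 56169 ≡ 208 (mod 523)
14^16 = (14^8)^2 ≡ 208^2 = 43264 ≡ 378 (mod 523)
14^32 = (14^16)^2 ≡ 378^2 = 142884 ≡ 105 (mod 523)
14^38 = 14^32 · 14^4 · 14^2 ≡ 105 · 237 · 196 ≡ 485 (mod 523).
So B = 485. Host X then computes K = B^a mod q = 485^54 mod 523.
485^1 ≡ 485 (mod 523)
485^2 = (485^1)^2 ≡ 485^2 = 235225 ≡ 398 (mod 523)
485^4 = (485^2)^2 ≡ 398^2 = 158404 ≡ 458 (mod 523)
485^8 = (485^4)^2 ≡ 458^2 = 209764 ≡ 41 (mod 523)
485^16 = (485^8)^2 ≡ 41^2 = 1681 ≡ 112 (mod 523)
485^32 = (485^16)^2 ≡ 112^2 = 12544 ≡ 515 (mod 523)
485^54 = 485^32 · 485^16 · 485^4 · 485^2 ≡ 515 · 112 · 458 · 398 ≡ 160 (mod 523).

160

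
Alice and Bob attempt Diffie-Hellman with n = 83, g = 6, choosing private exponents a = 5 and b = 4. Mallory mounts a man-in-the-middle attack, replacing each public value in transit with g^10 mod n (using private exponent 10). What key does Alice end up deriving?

Alice receives Mallory's public value M = 6^10 mod 83 instead of the honest one.
6^1 ≡ 6 (mod 83)
6^2 = (6^1)^2 ≡ 6^2 = 36 ≡ 36 (mod 83)
6^4 = (6^2)^2 ≡ 36^2 = 1296 ≡ 51 (mod 83)
6^8 = (6^4)^2 ≡ 51^2 = 2601 ≡ 28 (mod 83)
6^10 = 6^8 · 6^2 ≡ 28 · 36 ≡ 12 (mod 83).
So M = 12. Alice computes K = M^5 mod 83.
12^1 ≡ 12 (mod 83)
12^2 = (12^1)^2 ≡ 12^2 = 144 ≡ 61 (mod 83)
12^4 = (12^2)^2 ≡ 61^2 = 3721 ≡ 69 (mod 83)
12^5 = 12^4 · 12^1 ≡ 69 · 12 ≡ 81 (mod 83).

81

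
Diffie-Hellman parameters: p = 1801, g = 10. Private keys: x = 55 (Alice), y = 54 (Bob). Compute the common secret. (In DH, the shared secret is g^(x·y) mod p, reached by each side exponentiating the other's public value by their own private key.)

1769

Alice sends A = g^x mod p = 10^55 mod 1801.
10^1 ≡ 10 (mod 1801)
10^2 = (10^1)^2 ≡ 10^2 = 100 ≡ 100 (mod 1801)
10^4 = (10^2)^2 ≡ 100^2 = 10000 ≡ 995 (mod 1801)
10^8 = (10^4)^2 ≡ 995^2 = 990025 ≡ 1276 (mod 1801)
10^16 = (10^8)^2 ≡ 1276^2 = 1628176 ≡ 72 (mod 1801)
10^32 = (10^16)^2 ≡ 72^2 = 5184 ≡ 1582 (mod 1801)
10^55 = 10^32 · 10^16 · 10^4 · 10^2 · 10^1 ≡ 1582 · 72 · 995 · 100 · 10 ≡ 1161 (mod 1801).
So A = 1161. Bob then computes K = A^y mod p = 1161^54 mod 1801.
1161^1 ≡ 1161 (mod 1801)
1161^2 = (1161^1)^2 ≡ 1161^2 = 1347921 ≡ 773 (mod 1801)
1161^4 = (1161^2)^2 ≡ 773^2 = 597529 ≡ 1398 (mod 1801)
1161^8 = (1161^4)^2 ≡ 1398^2 = 1954404 ≡ 319 (mod 1801)
1161^16 = (1161^8)^2 ≡ 319^2 = 101761 ≡ 905 (mod 1801)
1161^32 = (1161^16)^2 ≡ 905^2 = 819025 ≡ 1371 (mod 1801)
1161^54 = 1161^32 · 1161^16 · 1161^4 · 1161^2 ≡ 1371 · 905 · 1398 · 773 ≡ 1769 (mod 1801).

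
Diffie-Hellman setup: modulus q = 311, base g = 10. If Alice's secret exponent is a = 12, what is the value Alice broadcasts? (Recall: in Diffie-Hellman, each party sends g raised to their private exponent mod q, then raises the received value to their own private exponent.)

Public value = 10^12 mod 311.
10^1 ≡ 10 (mod 311)
10^2 = (10^1)^2 ≡ 10^2 = 100 ≡ 100 (mod 311)
10^4 = (10^2)^2 ≡ 100^2 = 10000 ≡ 48 (mod 311)
10^8 = (10^4)^2 ≡ 48^2 = 2304 ≡ 127 (mod 311)
10^12 = 10^8 · 10^4 ≡ 127 · 48 ≡ 187 (mod 311).

187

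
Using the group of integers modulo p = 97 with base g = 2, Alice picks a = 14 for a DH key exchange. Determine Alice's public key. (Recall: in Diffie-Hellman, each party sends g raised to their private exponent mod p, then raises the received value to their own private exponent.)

Public value = 2^14 (mod 97).
2^1 ≡ 2 (mod 97)
2^2 = (2^1)^2 ≡ 2^2 = 4 ≡ 4 (mod 97)
2^4 = (2^2)^2 ≡ 4^2 = 16 ≡ 16 (mod 97)
2^8 = (2^4)^2 ≡ 16^2 = 256 ≡ 62 (mod 97)
2^14 = 2^8 · 2^4 · 2^2 ≡ 62 · 16 · 4 ≡ 88 (mod 97).

88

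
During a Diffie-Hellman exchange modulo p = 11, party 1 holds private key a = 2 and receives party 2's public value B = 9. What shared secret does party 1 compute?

Shared key K = 9^2 mod 11.
9^1 ≡ 9 (mod 11)
9^2 = (9^1)^2 ≡ 9^2 = 81 ≡ 4 (mod 11)

4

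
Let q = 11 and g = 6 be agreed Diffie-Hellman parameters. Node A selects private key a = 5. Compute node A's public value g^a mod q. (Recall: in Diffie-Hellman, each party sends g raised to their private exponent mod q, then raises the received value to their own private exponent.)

Public value = 6^5 mod 11.
6^1 ≡ 6 (mod 11)
6^2 = (6^1)^2 ≡ 6^2 = 36 ≡ 3 (mod 11)
6^4 = (6^2)^2 ≡ 3^2 = 9 ≡ 9 (mod 11)
6^5 = 6^4 · 6^1 ≡ 9 · 6 ≡ 10 (mod 11).

10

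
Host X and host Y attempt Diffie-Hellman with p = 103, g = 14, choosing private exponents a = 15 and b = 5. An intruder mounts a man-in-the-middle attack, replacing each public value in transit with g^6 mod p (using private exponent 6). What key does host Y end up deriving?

Host Y receives an intruder's public value M = 14^6 mod 103 instead of the honest one.
14^1 ≡ 14 (mod 103)
14^2 = (14^1)^2 ≡ 14^2 = 196 ≡ 93 (mod 103)
14^4 = (14^2)^2 ≡ 93^2 = 8649 ≡ 100 (mod 103)
14^6 = 14^4 · 14^2 ≡ 100 · 93 ≡ 30 (mod 103).
So M = 30. Host Y computes K = M^5 mod 103.
30^1 ≡ 30 (mod 103)
30^2 = (30^1)^2 ≡ 30^2 = 900 ≡ 76 (mod 103)
30^4 = (30^2)^2 ≡ 76^2 = 5776 ≡ 8 (mod 103)
30^5 = 30^4 · 30^1 ≡ 8 · 30 ≡ 34 (mod 103).

34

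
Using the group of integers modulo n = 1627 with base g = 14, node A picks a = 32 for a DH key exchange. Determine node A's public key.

105

Public value = 14^32 mod 1627.
14^1 ≡ 14 (mod 1627)
14^2 = (14^1)^2 ≡ 14^2 = 196 ≡ 196 (mod 1627)
14^4 = (14^2)^2 ≡ 196^2 = 38416 ≡ 995 (mod 1627)
14^8 = (14^4)^2 ≡ 995^2 = 990025 ≡ 809 (mod 1627)
14^16 = (14^8)^2 ≡ 809^2 = 654481 ≡ 427 (mod 1627)
14^32 = (14^16)^2 ≡ 427^2 = 182329 ≡ 105 (mod 1627)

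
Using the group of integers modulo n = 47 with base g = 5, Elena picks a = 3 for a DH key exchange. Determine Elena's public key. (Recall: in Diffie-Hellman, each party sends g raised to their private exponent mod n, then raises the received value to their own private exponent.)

31

Public value = 5^3 mod 47.
5^1 ≡ 5 (mod 47)
5^2 = (5^1)^2 ≡ 5^2 = 25 ≡ 25 (mod 47)
5^3 = 5^2 · 5^1 ≡ 25 · 5 ≡ 31 (mod 47).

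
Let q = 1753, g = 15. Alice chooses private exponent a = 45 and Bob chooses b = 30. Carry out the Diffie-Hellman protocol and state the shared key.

963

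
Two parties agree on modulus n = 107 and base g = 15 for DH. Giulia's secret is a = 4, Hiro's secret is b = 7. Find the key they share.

100

Hiro sends B = g^b mod n = 15^7 mod 107.
15^1 ≡ 15 (mod 107)
15^2 = (15^1)^2 ≡ 15^2 = 225 ≡ 11 (mod 107)
15^4 = (15^2)^2 ≡ 11^2 = 121 ≡ 14 (mod 107)
15^7 = 15^4 · 15^2 · 15^1 ≡ 14 · 11 · 15 ≡ 63 (mod 107).
So B = 63. Giulia then computes K = B^a mod n = 63^4 mod 107.
63^1 ≡ 63 (mod 107)
63^2 = (63^1)^2 ≡ 63^2 = 3969 ≡ 10 (mod 107)
63^4 = (63^2)^2 ≡ 10^2 = 100 ≡ 100 (mod 107)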